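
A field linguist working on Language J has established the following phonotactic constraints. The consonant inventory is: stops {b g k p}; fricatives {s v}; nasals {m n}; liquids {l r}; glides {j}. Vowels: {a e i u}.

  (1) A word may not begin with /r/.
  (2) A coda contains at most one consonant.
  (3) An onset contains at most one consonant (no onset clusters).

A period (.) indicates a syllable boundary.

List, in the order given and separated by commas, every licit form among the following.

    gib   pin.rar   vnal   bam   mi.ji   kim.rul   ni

gib — σ1 onset /g/, coda /b/ ok → licit
pin.rar — σ1 onset /p/, coda /n/ ok; σ2 onset /r/, coda /r/ ok → licit
vnal — violates constraint 3: syllable 1 onset /vn/ has 2 consonants (> 1) → illicit
bam — σ1 onset /b/, coda /m/ ok → licit
mi.ji — σ1 onset /m/, coda /∅/ ok; σ2 onset /j/, coda /∅/ ok → licit
kim.rul — σ1 onset /k/, coda /m/ ok; σ2 onset /r/, coda /l/ ok → licit
ni — σ1 onset /n/, coda /∅/ ok → licit

gib, pin.rar, bam, mi.ji, kim.rul, ni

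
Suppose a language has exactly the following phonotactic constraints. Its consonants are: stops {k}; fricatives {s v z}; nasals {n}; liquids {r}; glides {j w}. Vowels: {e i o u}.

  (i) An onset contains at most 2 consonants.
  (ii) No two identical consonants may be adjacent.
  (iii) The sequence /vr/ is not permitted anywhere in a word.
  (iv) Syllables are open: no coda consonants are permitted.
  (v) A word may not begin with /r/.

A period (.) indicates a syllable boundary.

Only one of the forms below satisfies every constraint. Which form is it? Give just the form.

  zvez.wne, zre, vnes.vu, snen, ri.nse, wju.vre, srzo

zvez.wne — violates constraint (iv): syllable 1 coda /z/ has 1 consonant (> 0) → not permitted
zre — σ1 onset /zr/ (2C), coda /∅/ ok → permitted
vnes.vu — violates constraint (iv): syllable 1 coda /s/ has 1 consonant (> 0) → not permitted
snen — violates constraint (iv): syllable 1 coda /n/ has 1 consonant (> 0) → not permitted
ri.nse — violates constraint (v): word begins with /r/ → not permitted
wju.vre — violates constraint (iii): contains banned sequence /vr/ → not permitted
srzo — violates constraint (i): syllable 1 onset /srz/ has 3 consonants (> 2) → not permitted

zre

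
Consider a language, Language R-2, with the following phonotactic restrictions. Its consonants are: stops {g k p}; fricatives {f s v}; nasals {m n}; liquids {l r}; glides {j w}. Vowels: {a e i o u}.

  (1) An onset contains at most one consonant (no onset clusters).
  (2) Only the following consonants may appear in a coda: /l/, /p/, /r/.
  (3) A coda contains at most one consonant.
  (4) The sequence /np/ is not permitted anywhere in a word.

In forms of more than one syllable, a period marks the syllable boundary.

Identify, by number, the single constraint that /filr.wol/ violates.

3

/filr.wol/: syllable 1 coda /lr/ has 2 consonants (> 1).
This is a violation of constraint 3: "A coda contains at most one consonant."
The remaining constraints (1, 2, 4) are satisfied.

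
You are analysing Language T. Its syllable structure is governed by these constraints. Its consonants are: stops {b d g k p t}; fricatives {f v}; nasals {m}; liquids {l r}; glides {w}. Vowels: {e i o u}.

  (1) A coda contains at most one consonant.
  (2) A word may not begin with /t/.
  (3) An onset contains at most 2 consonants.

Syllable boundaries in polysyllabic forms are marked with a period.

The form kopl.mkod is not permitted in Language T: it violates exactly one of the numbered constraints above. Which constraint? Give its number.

1

kopl.mkod: syllable 1 coda /pl/ has 2 consonants (> 1).
This is a violation of constraint 1: "A coda contains at most one consonant."
The remaining constraints (2, 3) are satisfied.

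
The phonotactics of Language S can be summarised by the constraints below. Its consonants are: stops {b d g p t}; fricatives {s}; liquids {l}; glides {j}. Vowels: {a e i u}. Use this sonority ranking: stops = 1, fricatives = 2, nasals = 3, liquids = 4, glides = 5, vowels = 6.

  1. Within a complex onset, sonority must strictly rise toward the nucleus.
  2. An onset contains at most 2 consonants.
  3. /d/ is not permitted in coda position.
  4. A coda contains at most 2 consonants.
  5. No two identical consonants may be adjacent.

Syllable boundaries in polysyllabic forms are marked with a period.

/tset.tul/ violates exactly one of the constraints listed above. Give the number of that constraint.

/tset.tul/: adjacent identical consonants /tt/.
This is a violation of constraint 5: "No two identical consonants may be adjacent."
The remaining constraints (1, 2, 3, 4) are satisfied.

5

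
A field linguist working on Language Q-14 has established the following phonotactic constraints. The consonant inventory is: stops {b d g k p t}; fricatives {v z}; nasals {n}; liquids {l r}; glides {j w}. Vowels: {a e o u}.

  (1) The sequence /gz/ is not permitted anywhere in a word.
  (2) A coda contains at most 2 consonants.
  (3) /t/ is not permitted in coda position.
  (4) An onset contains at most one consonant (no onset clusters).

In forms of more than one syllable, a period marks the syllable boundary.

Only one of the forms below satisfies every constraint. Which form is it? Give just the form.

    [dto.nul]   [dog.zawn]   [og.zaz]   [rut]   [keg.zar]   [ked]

[dto.nul] — violates constraint 4: syllable 1 onset /dt/ has 2 consonants (> 1) → phonotactically illegal
[dog.zawn] — violates constraint 1: contains banned sequence /gz/ → phonotactically illegal
[og.zaz] — violates constraint 1: contains banned sequence /gz/ → phonotactically illegal
[rut] — violates constraint 3: syllable 1 coda contains /t/ → phonotactically illegal
[keg.zar] — violates constraint 1: contains banned sequence /gz/ → phonotactically illegal
[ked] — σ1 onset /k/, coda /d/ ok → phonotactically legal

[ked]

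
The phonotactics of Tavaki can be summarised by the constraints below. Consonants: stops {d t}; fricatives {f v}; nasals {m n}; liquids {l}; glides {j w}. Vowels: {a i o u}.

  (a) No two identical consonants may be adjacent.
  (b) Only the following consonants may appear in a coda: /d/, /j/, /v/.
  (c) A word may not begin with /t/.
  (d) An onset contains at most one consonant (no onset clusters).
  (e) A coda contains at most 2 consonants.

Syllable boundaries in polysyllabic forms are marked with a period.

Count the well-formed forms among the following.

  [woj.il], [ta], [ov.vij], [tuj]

[woj.il] — violates constraint (b): syllable 2 coda contains /l/, which is not a licensed coda consonant → ill-formed
[ta] — violates constraint (c): word begins with /t/ → ill-formed
[ov.vij] — violates constraint (a): adjacent identical consonants /vv/ → ill-formed
[tuj] — violates constraint (c): word begins with /t/ → ill-formed
No form is well-formed → 0.

0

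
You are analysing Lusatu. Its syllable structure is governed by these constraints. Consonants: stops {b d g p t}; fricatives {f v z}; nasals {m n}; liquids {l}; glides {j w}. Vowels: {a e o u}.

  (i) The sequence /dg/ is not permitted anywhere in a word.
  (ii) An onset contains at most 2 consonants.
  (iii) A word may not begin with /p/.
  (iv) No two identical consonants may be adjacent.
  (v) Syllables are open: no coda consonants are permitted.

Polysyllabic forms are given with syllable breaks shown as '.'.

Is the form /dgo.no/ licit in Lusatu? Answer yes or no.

no

/dgo.no/ — violates constraint (i): contains banned sequence /dg/ → illicit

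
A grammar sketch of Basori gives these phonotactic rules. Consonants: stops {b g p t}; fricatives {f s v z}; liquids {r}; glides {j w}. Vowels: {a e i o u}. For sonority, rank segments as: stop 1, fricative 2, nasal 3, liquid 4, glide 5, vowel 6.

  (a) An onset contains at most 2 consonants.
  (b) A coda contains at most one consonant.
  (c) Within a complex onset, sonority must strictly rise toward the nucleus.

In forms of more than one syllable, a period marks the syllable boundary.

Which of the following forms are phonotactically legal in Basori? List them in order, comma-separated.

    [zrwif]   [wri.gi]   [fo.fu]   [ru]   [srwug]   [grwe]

[fo.fu], [ru]

[zrwif] — violates constraint (a): syllable 1 onset /zrw/ has 3 consonants (> 2) → phonotactically illegal
[wri.gi] — violates constraint (c): syllable 1 onset /wr/: /w/ (glide, 5) → /r/ (liquid, 4) does not rise → phonotactically illegal
[fo.fu] — σ1 onset /f/, coda /∅/ ok; σ2 onset /f/, coda /∅/ ok → phonotactically legal
[ru] — σ1 onset /r/, coda /∅/ ok → phonotactically legal
[srwug] — violates constraint (a): syllable 1 onset /srw/ has 3 consonants (> 2) → phonotactically illegal
[grwe] — violates constraint (a): syllable 1 onset /grw/ has 3 consonants (> 2) → phonotactically illegal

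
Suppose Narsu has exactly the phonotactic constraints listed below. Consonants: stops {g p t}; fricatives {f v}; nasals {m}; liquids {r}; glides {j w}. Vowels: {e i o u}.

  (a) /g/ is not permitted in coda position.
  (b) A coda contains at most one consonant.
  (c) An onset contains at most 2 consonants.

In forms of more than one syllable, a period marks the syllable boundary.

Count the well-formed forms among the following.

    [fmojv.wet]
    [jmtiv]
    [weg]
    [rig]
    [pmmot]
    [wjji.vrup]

0

[fmojv.wet] — violates constraint (b): syllable 1 coda /jv/ has 2 consonants (> 1) → ill-formed
[jmtiv] — violates constraint (c): syllable 1 onset /jmt/ has 3 consonants (> 2) → ill-formed
[weg] — violates constraint (a): syllable 1 coda contains /g/ → ill-formed
[rig] — violates constraint (a): syllable 1 coda contains /g/ → ill-formed
[pmmot] — violates constraint (c): syllable 1 onset /pmm/ has 3 consonants (> 2) → ill-formed
[wjji.vrup] — violates constraint (c): syllable 1 onset /wjj/ has 3 consonants (> 2) → ill-formed
No form is well-formed → 0.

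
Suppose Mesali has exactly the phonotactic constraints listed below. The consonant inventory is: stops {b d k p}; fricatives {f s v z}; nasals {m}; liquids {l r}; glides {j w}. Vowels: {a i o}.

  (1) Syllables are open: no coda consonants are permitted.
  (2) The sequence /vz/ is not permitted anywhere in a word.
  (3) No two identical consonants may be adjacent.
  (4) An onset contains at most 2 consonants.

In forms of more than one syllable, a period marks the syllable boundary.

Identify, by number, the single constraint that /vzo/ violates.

2

/vzo/: contains banned sequence /vz/.
This is a violation of constraint 2: "The sequence /vz/ is not permitted anywhere in a word."
The remaining constraints (1, 3, 4) are satisfied.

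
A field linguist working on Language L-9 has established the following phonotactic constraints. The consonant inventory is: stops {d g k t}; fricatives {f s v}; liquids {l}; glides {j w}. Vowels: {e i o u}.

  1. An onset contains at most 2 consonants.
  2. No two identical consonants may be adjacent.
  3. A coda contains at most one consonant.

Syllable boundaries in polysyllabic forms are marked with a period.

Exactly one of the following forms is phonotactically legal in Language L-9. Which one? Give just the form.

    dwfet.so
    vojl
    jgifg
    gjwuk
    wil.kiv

dwfet.so — violates constraint 1: syllable 1 onset /dwf/ has 3 consonants (> 2) → phonotactically illegal
vojl — violates constraint 3: syllable 1 coda /jl/ has 2 consonants (> 1) → phonotactically illegal
jgifg — violates constraint 3: syllable 1 coda /fg/ has 2 consonants (> 1) → phonotactically illegal
gjwuk — violates constraint 1: syllable 1 onset /gjw/ has 3 consonants (> 2) → phonotactically illegal
wil.kiv — σ1 onset /w/, coda /l/ ok; σ2 onset /k/, coda /v/ ok → phonotactically legal

wil.kiv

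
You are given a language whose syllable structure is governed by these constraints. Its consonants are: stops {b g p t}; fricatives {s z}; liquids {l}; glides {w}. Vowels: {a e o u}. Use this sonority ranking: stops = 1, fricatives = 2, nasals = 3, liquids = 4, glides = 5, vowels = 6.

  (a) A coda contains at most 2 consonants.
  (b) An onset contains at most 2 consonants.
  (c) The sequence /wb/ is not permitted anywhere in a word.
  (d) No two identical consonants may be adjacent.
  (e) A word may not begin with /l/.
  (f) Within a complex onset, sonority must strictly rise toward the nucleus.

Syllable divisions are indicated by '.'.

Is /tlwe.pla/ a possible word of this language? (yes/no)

/tlwe.pla/ — violates constraint (b): syllable 1 onset /tlw/ has 3 consonants (> 2) → ill-formed

no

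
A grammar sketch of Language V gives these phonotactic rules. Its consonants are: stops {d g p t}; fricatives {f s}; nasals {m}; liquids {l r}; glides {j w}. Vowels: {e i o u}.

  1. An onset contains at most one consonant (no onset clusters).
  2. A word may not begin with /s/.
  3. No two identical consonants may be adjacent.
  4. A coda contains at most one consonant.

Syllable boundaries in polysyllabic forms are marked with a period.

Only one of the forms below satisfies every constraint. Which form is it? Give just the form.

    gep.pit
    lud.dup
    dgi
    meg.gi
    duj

duj

gep.pit — violates constraint 3: adjacent identical consonants /pp/ → phonotactically illegal
lud.dup — violates constraint 3: adjacent identical consonants /dd/ → phonotactically illegal
dgi — violates constraint 1: syllable 1 onset /dg/ has 2 consonants (> 1) → phonotactically illegal
meg.gi — violates constraint 3: adjacent identical consonants /gg/ → phonotactically illegal
duj — σ1 onset /d/, coda /j/ ok → phonotactically legal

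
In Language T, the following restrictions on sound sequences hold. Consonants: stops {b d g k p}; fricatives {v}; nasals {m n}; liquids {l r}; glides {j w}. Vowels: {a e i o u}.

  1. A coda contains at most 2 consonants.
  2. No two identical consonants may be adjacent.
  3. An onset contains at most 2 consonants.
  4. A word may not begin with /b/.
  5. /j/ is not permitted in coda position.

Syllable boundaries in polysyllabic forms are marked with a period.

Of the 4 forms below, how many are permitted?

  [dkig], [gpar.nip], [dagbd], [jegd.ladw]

[dkig] — σ1 onset /dk/ (2C), coda /g/ ok → permitted
[gpar.nip] — σ1 onset /gp/ (2C), coda /r/ ok; σ2 onset /n/, coda /p/ ok → permitted
[dagbd] — violates constraint 1: syllable 1 coda /gbd/ has 3 consonants (> 2) → not permitted
[jegd.ladw] — σ1 onset /j/, coda /gd/ (2C) ok; σ2 onset /l/, coda /dw/ (2C) ok → permitted
Permitted: [dkig], [gpar.nip], [jegd.ladw] → 3.

3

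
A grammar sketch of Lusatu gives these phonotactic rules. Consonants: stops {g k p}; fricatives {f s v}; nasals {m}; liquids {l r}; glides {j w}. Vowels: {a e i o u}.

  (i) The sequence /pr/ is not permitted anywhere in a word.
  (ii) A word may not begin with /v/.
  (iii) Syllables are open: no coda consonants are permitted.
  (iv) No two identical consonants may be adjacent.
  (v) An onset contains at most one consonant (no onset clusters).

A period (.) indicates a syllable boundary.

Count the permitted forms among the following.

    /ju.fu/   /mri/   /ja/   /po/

/ju.fu/ — σ1 onset /j/, coda /∅/ ok; σ2 onset /f/, coda /∅/ ok → permitted
/mri/ — violates constraint (v): syllable 1 onset /mr/ has 2 consonants (> 1) → not permitted
/ja/ — σ1 onset /j/, coda /∅/ ok → permitted
/po/ — σ1 onset /p/, coda /∅/ ok → permitted
Permitted: /ju.fu/, /ja/, /po/ → 3.

3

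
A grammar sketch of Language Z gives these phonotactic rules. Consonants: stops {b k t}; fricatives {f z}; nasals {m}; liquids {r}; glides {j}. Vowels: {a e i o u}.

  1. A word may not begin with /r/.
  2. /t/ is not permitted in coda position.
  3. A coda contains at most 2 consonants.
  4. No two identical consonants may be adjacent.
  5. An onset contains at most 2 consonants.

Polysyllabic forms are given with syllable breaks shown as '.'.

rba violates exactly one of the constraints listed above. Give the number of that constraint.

1

rba: word begins with /r/.
This is a violation of constraint 1: "A word may not begin with /r/."
The remaining constraints (2, 3, 4, 5) are satisfied.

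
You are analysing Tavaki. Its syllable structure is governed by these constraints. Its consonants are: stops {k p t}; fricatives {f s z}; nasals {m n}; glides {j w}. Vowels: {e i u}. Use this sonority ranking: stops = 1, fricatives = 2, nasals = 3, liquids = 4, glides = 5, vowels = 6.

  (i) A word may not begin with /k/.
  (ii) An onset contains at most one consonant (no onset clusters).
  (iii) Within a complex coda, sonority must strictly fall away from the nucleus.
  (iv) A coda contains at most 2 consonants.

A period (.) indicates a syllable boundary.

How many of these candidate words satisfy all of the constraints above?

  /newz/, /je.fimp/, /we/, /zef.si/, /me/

/newz/ — σ1 onset /n/, coda /wz/ (5→2 falls) ok → permitted
/je.fimp/ — σ1 onset /j/, coda /∅/ ok; σ2 onset /f/, coda /mp/ (3→1 falls) ok → permitted
/we/ — σ1 onset /w/, coda /∅/ ok → permitted
/zef.si/ — σ1 onset /z/, coda /f/ ok; σ2 onset /s/, coda /∅/ ok → permitted
/me/ — σ1 onset /m/, coda /∅/ ok → permitted
Permitted: /newz/, /je.fimp/, /we/, /zef.si/, /me/ → 5.

5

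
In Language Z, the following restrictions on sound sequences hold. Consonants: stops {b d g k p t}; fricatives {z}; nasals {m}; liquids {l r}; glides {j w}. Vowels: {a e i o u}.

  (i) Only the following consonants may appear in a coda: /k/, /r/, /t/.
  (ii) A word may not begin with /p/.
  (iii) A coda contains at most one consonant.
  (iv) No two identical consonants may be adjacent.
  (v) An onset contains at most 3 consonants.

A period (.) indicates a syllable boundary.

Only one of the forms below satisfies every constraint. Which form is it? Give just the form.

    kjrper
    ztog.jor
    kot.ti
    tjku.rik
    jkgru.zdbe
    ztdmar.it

tjku.rik

kjrper — violates constraint (v): syllable 1 onset /kjrp/ has 4 consonants (> 3) → illicit
ztog.jor — violates constraint (i): syllable 1 coda contains /g/, which is not a licensed coda consonant → illicit
kot.ti — violates constraint (iv): adjacent identical consonants /tt/ → illicit
tjku.rik — σ1 onset /tjk/ (3C), coda /∅/ ok; σ2 onset /r/, coda /k/ ok → licit
jkgru.zdbe — violates constraint (v): syllable 1 onset /jkgr/ has 4 consonants (> 3) → illicit
ztdmar.it — violates constraint (v): syllable 1 onset /ztdm/ has 4 consonants (> 3) → illicit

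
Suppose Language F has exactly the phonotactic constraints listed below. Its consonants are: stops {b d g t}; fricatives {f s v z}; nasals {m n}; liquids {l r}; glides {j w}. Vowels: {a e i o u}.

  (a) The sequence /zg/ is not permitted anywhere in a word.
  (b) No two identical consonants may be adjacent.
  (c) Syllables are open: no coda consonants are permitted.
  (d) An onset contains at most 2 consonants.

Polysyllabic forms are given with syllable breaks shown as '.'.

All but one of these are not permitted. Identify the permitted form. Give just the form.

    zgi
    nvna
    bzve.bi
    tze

tze

zgi — violates constraint (a): contains banned sequence /zg/ → not permitted
nvna — violates constraint (d): syllable 1 onset /nvn/ has 3 consonants (> 2) → not permitted
bzve.bi — violates constraint (d): syllable 1 onset /bzv/ has 3 consonants (> 2) → not permitted
tze — σ1 onset /tz/ (2C), coda /∅/ ok → permitted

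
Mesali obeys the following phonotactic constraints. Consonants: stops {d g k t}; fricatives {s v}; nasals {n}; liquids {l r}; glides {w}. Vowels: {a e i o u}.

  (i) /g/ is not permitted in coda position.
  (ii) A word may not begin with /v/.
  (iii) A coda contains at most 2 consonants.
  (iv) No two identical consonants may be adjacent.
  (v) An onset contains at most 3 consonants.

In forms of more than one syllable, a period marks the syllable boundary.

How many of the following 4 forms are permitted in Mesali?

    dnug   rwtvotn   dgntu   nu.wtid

dnug — violates constraint (i): syllable 1 coda contains /g/ → not permitted
rwtvotn — violates constraint (v): syllable 1 onset /rwtv/ has 4 consonants (> 3) → not permitted
dgntu — violates constraint (v): syllable 1 onset /dgnt/ has 4 consonants (> 3) → not permitted
nu.wtid — σ1 onset /n/, coda /∅/ ok; σ2 onset /wt/ (2C), coda /d/ ok → permitted
Permitted: nu.wtid → 1.

1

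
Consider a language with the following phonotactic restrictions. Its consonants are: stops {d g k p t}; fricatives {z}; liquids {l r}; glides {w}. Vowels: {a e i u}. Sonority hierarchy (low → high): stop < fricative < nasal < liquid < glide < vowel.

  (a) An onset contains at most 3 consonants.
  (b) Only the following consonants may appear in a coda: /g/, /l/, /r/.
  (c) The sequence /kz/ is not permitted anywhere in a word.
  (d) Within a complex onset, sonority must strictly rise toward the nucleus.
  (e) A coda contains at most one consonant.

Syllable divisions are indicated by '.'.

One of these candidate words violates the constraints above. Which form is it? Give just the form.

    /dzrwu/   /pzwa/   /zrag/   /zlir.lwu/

/dzrwu/ — violates constraint (a): syllable 1 onset /dzrw/ has 4 consonants (> 3) → not permitted
/pzwa/ — σ1 onset /pzw/ (1→2→5 rises), coda /∅/ ok → permitted
/zrag/ — σ1 onset /zr/ (2→4 rises), coda /g/ ok → permitted
/zlir.lwu/ — σ1 onset /zl/ (2→4 rises), coda /r/ ok; σ2 onset /lw/ (4→5 rises), coda /∅/ ok → permitted

/dzrwu/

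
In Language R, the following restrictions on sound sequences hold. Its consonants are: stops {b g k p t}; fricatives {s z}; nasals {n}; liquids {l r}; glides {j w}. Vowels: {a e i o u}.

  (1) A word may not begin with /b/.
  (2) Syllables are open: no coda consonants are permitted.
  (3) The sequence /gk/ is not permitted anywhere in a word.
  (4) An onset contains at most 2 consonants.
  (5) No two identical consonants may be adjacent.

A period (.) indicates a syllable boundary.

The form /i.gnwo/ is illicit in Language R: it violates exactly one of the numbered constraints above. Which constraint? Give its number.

4

/i.gnwo/: syllable 2 onset /gnw/ has 3 consonants (> 2).
This is a violation of constraint 4: "An onset contains at most 2 consonants."
The remaining constraints (1, 2, 3, 5) are satisfied.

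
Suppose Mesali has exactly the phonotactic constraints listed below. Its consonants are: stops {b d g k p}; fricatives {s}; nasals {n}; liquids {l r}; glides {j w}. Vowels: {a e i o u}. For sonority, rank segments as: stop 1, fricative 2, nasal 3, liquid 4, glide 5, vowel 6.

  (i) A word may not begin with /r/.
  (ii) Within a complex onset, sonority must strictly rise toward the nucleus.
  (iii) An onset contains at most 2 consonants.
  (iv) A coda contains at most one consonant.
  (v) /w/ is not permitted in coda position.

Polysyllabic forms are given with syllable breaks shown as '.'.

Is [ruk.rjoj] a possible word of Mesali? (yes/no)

no

[ruk.rjoj] — violates constraint (i): word begins with /r/ → illicit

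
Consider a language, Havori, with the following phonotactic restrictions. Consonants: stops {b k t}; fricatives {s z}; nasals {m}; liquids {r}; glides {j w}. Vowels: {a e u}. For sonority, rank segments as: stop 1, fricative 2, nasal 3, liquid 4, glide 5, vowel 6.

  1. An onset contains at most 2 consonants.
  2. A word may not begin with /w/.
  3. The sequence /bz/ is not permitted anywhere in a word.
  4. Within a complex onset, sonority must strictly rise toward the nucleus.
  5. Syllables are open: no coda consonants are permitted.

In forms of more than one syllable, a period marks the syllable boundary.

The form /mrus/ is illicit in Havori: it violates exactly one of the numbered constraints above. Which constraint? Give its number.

/mrus/: syllable 1 coda /s/ has 1 consonant (> 0).
This is a violation of constraint 5: "Syllables are open: no coda consonants are permitted."
The remaining constraints (1, 2, 3, 4) are satisfied.

5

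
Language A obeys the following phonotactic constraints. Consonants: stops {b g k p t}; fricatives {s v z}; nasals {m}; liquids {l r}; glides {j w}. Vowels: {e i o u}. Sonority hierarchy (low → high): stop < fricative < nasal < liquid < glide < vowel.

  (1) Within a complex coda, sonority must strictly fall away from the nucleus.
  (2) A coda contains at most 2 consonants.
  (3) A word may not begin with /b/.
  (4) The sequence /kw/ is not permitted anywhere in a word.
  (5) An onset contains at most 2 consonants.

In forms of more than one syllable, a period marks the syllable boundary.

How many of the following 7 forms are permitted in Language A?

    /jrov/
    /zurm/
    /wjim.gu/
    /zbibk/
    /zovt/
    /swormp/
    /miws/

5

/jrov/ — σ1 onset /jr/ (2C), coda /v/ ok → permitted
/zurm/ — σ1 onset /z/, coda /rm/ (4→3 falls) ok → permitted
/wjim.gu/ — σ1 onset /wj/ (2C), coda /m/ ok; σ2 onset /g/, coda /∅/ ok → permitted
/zbibk/ — violates constraint 1: syllable 1 coda /bk/: /b/ (stop, 1) → /k/ (stop, 1) does not fall → not permitted
/zovt/ — σ1 onset /z/, coda /vt/ (2→1 falls) ok → permitted
/swormp/ — violates constraint 2: syllable 1 coda /rmp/ has 3 consonants (> 2) → not permitted
/miws/ — σ1 onset /m/, coda /ws/ (5→2 falls) ok → permitted
Permitted: /jrov/, /zurm/, /wjim.gu/, /zovt/, /miws/ → 5.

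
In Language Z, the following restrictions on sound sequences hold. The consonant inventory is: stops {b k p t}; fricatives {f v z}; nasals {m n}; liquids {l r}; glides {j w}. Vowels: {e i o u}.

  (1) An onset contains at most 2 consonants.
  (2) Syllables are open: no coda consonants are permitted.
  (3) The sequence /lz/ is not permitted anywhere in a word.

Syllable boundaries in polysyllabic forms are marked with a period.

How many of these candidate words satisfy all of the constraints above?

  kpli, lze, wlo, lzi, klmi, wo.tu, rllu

kpli — violates constraint 1: syllable 1 onset /kpl/ has 3 consonants (> 2) → illicit
lze — violates constraint 3: contains banned sequence /lz/ → illicit
wlo — σ1 onset /wl/ (2C), coda /∅/ ok → licit
lzi — violates constraint 3: contains banned sequence /lz/ → illicit
klmi — violates constraint 1: syllable 1 onset /klm/ has 3 consonants (> 2) → illicit
wo.tu — σ1 onset /w/, coda /∅/ ok; σ2 onset /t/, coda /∅/ ok → licit
rllu — violates constraint 1: syllable 1 onset /rll/ has 3 consonants (> 2) → illicit
Licit: wlo, wo.tu → 2.

2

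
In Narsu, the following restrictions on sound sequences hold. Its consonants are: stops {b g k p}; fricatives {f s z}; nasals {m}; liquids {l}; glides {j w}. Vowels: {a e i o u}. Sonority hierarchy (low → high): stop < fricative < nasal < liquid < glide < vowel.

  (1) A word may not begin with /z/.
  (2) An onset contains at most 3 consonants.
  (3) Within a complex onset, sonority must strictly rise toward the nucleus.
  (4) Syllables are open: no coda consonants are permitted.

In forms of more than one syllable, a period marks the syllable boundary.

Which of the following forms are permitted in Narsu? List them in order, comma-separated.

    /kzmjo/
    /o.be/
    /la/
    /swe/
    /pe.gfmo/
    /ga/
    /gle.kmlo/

/o.be/, /la/, /swe/, /pe.gfmo/, /ga/, /gle.kmlo/

/kzmjo/ — violates constraint 2: syllable 1 onset /kzmj/ has 4 consonants (> 3) → not permitted
/o.be/ — σ1 onset /∅/, coda /∅/ ok; σ2 onset /b/, coda /∅/ ok → permitted
/la/ — σ1 onset /l/, coda /∅/ ok → permitted
/swe/ — σ1 onset /sw/ (2→5 rises), coda /∅/ ok → permitted
/pe.gfmo/ — σ1 onset /p/, coda /∅/ ok; σ2 onset /gfm/ (1→2→3 rises), coda /∅/ ok → permitted
/ga/ — σ1 onset /g/, coda /∅/ ok → permitted
/gle.kmlo/ — σ1 onset /gl/ (1→4 rises), coda /∅/ ok; σ2 onset /kml/ (1→3→4 rises), coda /∅/ ok → permitted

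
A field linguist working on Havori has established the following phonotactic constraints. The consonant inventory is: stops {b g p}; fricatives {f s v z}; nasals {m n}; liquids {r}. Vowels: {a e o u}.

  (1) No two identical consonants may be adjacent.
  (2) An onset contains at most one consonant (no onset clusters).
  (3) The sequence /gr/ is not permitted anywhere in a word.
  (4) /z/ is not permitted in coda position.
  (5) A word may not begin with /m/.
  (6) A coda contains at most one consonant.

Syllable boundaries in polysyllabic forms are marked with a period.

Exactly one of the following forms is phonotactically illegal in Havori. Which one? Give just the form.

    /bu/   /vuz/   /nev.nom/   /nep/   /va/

/bu/ — σ1 onset /b/, coda /∅/ ok → phonotactically legal
/vuz/ — violates constraint 4: syllable 1 coda contains /z/ → phonotactically illegal
/nev.nom/ — σ1 onset /n/, coda /v/ ok; σ2 onset /n/, coda /m/ ok → phonotactically legal
/nep/ — σ1 onset /n/, coda /p/ ok → phonotactically legal
/va/ — σ1 onset /v/, coda /∅/ ok → phonotactically legal

/vuz/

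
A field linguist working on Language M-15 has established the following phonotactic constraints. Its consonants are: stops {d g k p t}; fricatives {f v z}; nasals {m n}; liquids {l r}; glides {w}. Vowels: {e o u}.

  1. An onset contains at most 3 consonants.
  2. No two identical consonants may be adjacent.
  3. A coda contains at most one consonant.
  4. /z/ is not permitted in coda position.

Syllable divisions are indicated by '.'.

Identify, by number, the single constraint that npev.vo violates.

2

npev.vo: adjacent identical consonants /vv/.
This is a violation of constraint 2: "No two identical consonants may be adjacent."
The remaining constraints (1, 3, 4) are satisfied.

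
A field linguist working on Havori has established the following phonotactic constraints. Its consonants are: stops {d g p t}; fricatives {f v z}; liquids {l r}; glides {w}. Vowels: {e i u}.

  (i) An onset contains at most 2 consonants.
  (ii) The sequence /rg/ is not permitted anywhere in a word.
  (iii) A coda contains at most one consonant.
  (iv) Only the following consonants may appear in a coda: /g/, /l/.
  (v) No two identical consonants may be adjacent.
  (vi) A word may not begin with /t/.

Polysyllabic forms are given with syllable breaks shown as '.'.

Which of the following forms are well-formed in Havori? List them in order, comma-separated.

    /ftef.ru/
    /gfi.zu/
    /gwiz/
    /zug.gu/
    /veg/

/gfi.zu/, /veg/

/ftef.ru/ — violates constraint (iv): syllable 1 coda contains /f/, which is not a licensed coda consonant → ill-formed
/gfi.zu/ — σ1 onset /gf/ (2C), coda /∅/ ok; σ2 onset /z/, coda /∅/ ok → well-formed
/gwiz/ — violates constraint (iv): syllable 1 coda contains /z/, which is not a licensed coda consonant → ill-formed
/zug.gu/ — violates constraint (v): adjacent identical consonants /gg/ → ill-formed
/veg/ — σ1 onset /v/, coda /g/ ok → well-formed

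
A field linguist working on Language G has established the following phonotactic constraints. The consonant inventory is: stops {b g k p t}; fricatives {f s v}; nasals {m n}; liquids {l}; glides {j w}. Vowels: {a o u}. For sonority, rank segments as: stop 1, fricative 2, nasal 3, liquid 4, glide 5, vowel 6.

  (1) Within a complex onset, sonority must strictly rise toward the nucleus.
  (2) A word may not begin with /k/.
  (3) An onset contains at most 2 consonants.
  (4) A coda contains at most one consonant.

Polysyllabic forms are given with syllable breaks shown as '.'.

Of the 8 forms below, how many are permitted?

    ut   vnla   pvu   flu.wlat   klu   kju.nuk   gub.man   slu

ut — σ1 onset /∅/, coda /t/ ok → permitted
vnla — violates constraint 3: syllable 1 onset /vnl/ has 3 consonants (> 2) → not permitted
pvu — σ1 onset /pv/ (1→2 rises), coda /∅/ ok → permitted
flu.wlat — violates constraint 1: syllable 2 onset /wl/: /w/ (glide, 5) → /l/ (liquid, 4) does not rise → not permitted
klu — violates constraint 2: word begins with /k/ → not permitted
kju.nuk — violates constraint 2: word begins with /k/ → not permitted
gub.man — σ1 onset /g/, coda /b/ ok; σ2 onset /m/, coda /n/ ok → permitted
slu — σ1 onset /sl/ (2→4 rises), coda /∅/ ok → permitted
Permitted: ut, pvu, gub.man, slu → 4.

4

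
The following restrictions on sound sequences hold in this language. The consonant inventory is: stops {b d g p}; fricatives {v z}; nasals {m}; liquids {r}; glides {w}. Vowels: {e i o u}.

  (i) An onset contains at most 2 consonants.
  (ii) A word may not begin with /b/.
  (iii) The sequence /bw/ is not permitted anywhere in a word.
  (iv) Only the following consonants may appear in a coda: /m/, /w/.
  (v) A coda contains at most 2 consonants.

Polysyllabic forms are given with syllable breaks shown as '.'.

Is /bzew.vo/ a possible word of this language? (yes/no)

/bzew.vo/ — violates constraint (ii): word begins with /b/ → ill-formed

no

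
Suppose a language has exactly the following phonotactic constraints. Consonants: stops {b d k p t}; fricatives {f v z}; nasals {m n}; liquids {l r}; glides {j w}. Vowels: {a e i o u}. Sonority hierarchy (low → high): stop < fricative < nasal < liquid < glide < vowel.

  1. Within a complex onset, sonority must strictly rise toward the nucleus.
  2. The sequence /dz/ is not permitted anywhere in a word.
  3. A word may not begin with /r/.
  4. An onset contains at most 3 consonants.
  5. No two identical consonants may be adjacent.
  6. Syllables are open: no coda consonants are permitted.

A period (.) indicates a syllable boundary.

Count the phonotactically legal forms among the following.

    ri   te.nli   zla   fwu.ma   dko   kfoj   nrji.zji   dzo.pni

4

ri — violates constraint 3: word begins with /r/ → phonotactically illegal
te.nli — σ1 onset /t/, coda /∅/ ok; σ2 onset /nl/ (3→4 rises), coda /∅/ ok → phonotactically legal
zla — σ1 onset /zl/ (2→4 rises), coda /∅/ ok → phonotactically legal
fwu.ma — σ1 onset /fw/ (2→5 rises), coda /∅/ ok; σ2 onset /m/, coda /∅/ ok → phonotactically legal
dko — violates constraint 1: syllable 1 onset /dk/: /d/ (stop, 1) → /k/ (stop, 1) does not rise → phonotactically illegal
kfoj — violates constraint 6: syllable 1 coda /j/ has 1 consonant (> 0) → phonotactically illegal
nrji.zji — σ1 onset /nrj/ (3→4→5 rises), coda /∅/ ok; σ2 onset /zj/ (2→5 rises), coda /∅/ ok → phonotactically legal
dzo.pni — violates constraint 2: contains banned sequence /dz/ → phonotactically illegal
Phonotactically legal: te.nli, zla, fwu.ma, nrji.zji → 4.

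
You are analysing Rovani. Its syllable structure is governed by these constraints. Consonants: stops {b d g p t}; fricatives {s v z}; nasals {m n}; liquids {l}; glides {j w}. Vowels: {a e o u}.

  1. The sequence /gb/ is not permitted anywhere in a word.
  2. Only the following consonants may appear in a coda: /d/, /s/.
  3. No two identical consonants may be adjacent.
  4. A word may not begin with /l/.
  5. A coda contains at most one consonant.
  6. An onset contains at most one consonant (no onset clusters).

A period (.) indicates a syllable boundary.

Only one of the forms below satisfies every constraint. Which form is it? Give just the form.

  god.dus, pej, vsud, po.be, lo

po.be

god.dus — violates constraint 3: adjacent identical consonants /dd/ → ill-formed
pej — violates constraint 2: syllable 1 coda contains /j/, which is not a licensed coda consonant → ill-formed
vsud — violates constraint 6: syllable 1 onset /vs/ has 2 consonants (> 1) → ill-formed
po.be — σ1 onset /p/, coda /∅/ ok; σ2 onset /b/, coda /∅/ ok → well-formed
lo — violates constraint 4: word begins with /l/ → ill-formed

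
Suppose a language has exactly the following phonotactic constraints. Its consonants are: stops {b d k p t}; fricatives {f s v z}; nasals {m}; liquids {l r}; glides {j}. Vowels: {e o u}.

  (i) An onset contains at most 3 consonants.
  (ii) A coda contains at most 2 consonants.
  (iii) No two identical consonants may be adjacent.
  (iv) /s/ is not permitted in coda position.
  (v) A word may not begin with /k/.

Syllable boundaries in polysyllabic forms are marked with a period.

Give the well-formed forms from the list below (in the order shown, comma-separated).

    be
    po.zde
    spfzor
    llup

be, po.zde

be — σ1 onset /b/, coda /∅/ ok → well-formed
po.zde — σ1 onset /p/, coda /∅/ ok; σ2 onset /zd/ (2C), coda /∅/ ok → well-formed
spfzor — violates constraint (i): syllable 1 onset /spfz/ has 4 consonants (> 3) → ill-formed
llup — violates constraint (iii): adjacent identical consonants /ll/ → ill-formed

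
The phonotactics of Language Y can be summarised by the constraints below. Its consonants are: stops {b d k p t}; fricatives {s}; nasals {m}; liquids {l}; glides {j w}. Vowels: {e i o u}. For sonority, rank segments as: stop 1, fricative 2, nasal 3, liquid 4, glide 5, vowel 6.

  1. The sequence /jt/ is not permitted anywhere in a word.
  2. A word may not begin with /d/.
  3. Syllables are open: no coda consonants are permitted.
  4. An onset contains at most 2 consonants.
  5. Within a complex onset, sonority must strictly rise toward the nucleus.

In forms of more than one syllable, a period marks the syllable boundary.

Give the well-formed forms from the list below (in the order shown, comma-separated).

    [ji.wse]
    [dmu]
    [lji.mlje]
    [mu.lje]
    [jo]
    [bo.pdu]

[mu.lje], [jo]

[ji.wse] — violates constraint 5: syllable 2 onset /ws/: /w/ (glide, 5) → /s/ (fricative, 2) does not rise → ill-formed
[dmu] — violates constraint 2: word begins with /d/ → ill-formed
[lji.mlje] — violates constraint 4: syllable 2 onset /mlj/ has 3 consonants (> 2) → ill-formed
[mu.lje] — σ1 onset /m/, coda /∅/ ok; σ2 onset /lj/ (4→5 rises), coda /∅/ ok → well-formed
[jo] — σ1 onset /j/, coda /∅/ ok → well-formed
[bo.pdu] — violates constraint 5: syllable 2 onset /pd/: /p/ (stop, 1) → /d/ (stop, 1) does not rise → ill-formed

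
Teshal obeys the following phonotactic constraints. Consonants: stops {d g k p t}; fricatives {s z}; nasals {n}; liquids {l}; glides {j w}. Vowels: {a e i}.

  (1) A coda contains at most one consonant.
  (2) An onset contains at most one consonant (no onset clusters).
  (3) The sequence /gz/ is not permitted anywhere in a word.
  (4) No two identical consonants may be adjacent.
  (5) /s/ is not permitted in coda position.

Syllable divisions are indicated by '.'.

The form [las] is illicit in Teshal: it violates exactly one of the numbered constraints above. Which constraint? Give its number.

5

[las]: syllable 1 coda contains /s/.
This is a violation of constraint 5: "/s/ is not permitted in coda position."
The remaining constraints (1, 2, 3, 4) are satisfied.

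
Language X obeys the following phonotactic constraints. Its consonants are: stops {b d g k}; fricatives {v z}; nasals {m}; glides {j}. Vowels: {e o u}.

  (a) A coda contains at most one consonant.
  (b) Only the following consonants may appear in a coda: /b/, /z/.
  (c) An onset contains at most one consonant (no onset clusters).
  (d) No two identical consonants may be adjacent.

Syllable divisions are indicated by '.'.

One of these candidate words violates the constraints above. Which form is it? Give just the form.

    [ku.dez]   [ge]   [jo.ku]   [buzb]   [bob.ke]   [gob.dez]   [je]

[buzb]

[ku.dez] — σ1 onset /k/, coda /∅/ ok; σ2 onset /d/, coda /z/ ok → well-formed
[ge] — σ1 onset /g/, coda /∅/ ok → well-formed
[jo.ku] — σ1 onset /j/, coda /∅/ ok; σ2 onset /k/, coda /∅/ ok → well-formed
[buzb] — violates constraint (a): syllable 1 coda /zb/ has 2 consonants (> 1) → ill-formed
[bob.ke] — σ1 onset /b/, coda /b/ ok; σ2 onset /k/, coda /∅/ ok → well-formed
[gob.dez] — σ1 onset /g/, coda /b/ ok; σ2 onset /d/, coda /z/ ok → well-formed
[je] — σ1 onset /j/, coda /∅/ ok → well-formed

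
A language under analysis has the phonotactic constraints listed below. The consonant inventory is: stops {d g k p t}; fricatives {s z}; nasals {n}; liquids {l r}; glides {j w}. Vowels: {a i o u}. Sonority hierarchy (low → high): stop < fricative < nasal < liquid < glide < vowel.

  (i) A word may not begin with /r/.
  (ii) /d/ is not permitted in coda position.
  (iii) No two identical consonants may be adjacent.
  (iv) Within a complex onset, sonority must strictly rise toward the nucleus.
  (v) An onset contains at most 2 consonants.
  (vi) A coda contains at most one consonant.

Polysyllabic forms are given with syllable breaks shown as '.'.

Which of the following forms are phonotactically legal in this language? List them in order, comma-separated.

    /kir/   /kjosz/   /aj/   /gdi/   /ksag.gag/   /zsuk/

/kir/, /aj/

/kir/ — σ1 onset /k/, coda /r/ ok → phonotactically legal
/kjosz/ — violates constraint (vi): syllable 1 coda /sz/ has 2 consonants (> 1) → phonotactically illegal
/aj/ — σ1 onset /∅/, coda /j/ ok → phonotactically legal
/gdi/ — violates constraint (iv): syllable 1 onset /gd/: /g/ (stop, 1) → /d/ (stop, 1) does not rise → phonotactically illegal
/ksag.gag/ — violates constraint (iii): adjacent identical consonants /gg/ → phonotactically illegal
/zsuk/ — violates constraint (iv): syllable 1 onset /zs/: /z/ (fricative, 2) → /s/ (fricative, 2) does not rise → phonotactically illegal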